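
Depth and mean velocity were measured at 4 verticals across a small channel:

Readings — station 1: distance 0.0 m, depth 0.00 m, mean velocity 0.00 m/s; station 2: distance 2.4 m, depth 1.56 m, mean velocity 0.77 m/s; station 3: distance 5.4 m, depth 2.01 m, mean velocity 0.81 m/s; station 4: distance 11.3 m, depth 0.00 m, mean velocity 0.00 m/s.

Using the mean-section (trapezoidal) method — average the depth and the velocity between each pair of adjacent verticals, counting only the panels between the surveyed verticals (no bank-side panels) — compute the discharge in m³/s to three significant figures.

Panel 1-2: Δb = 2.4 m, d̄ = (0.00+1.56)/2 = 0.78, v̄ = (0.00+0.77)/2 = 0.385 → q = 2.4×0.78×0.385 = 0.7207 m³/s
Panel 2-3: Δb = 3 m, d̄ = (1.56+2.01)/2 = 1.785, v̄ = (0.77+0.81)/2 = 0.79 → q = 3×1.785×0.79 = 4.230 m³/s
Panel 3-4: Δb = 5.9 m, d̄ = (2.01+0.00)/2 = 1.005, v̄ = (0.81+0.00)/2 = 0.405 → q = 5.9×1.005×0.405 = 2.401 m³/s
Q = Σ q = 7.353 m³/s

7.35 m³/s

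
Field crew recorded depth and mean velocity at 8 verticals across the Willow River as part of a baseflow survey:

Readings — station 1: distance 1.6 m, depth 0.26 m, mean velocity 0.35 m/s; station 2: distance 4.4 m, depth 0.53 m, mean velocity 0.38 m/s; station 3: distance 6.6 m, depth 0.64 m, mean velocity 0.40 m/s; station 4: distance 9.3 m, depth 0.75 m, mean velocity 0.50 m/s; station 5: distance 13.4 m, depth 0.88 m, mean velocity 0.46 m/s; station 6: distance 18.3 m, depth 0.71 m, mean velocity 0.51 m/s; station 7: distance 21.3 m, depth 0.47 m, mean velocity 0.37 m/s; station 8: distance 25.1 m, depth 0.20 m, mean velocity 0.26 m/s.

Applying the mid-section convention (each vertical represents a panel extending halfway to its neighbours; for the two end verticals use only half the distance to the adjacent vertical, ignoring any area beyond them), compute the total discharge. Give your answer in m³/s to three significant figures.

6.48 m³/s

w_1 = (4.4 − 1.6)/2 = 1.4 m; q_1 = 0.35 × 0.26 × 1.4 = 0.1274 m³/s
w_2 = (6.6 − 1.6)/2 = 2.5 m; q_2 = 0.38 × 0.53 × 2.5 = 0.5035 m³/s
w_3 = (9.3 − 4.4)/2 = 2.45 m; q_3 = 0.40 × 0.64 × 2.45 = 0.6272 m³/s
w_4 = (13.4 − 6.6)/2 = 3.4 m; q_4 = 0.50 × 0.75 × 3.4 = 1.275 m³/s
w_5 = (18.3 − 9.3)/2 = 4.5 m; q_5 = 0.46 × 0.88 × 4.5 = 1.822 m³/s
w_6 = (21.3 − 13.4)/2 = 3.95 m; q_6 = 0.51 × 0.71 × 3.95 = 1.430 m³/s
w_7 = (25.1 − 18.3)/2 = 3.4 m; q_7 = 0.37 × 0.47 × 3.4 = 0.5913 m³/s
w_8 = (25.1 − 21.3)/2 = 1.9 m; q_8 = 0.26 × 0.20 × 1.9 = 0.09880 m³/s
Q = Σ qᵢ = 6.475 m³/s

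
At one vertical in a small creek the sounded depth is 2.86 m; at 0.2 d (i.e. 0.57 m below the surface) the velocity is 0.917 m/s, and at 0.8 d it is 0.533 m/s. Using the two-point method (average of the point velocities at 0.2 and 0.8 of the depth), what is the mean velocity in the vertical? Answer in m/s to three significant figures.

v̄ = (0.917 + 0.533) / 2 = 0.7250 m/s

0.725 m/s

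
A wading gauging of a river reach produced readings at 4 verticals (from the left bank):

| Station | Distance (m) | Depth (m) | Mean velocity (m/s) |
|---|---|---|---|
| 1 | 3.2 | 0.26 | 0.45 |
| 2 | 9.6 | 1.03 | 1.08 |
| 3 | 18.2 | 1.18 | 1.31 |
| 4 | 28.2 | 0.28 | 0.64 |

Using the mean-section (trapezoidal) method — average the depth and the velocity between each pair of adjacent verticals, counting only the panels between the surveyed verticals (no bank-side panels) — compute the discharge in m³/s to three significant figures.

Panel 1-2: Δb = 6.4 m, d̄ = (0.26+1.03)/2 = 0.645, v̄ = (0.45+1.08)/2 = 0.765 → q = 6.4×0.645×0.765 = 3.158 m³/s
Panel 2-3: Δb = 8.6 m, d̄ = (1.03+1.18)/2 = 1.105, v̄ = (1.08+1.31)/2 = 1.195 → q = 8.6×1.105×1.195 = 11.36 m³/s
Panel 3-4: Δb = 10 m, d̄ = (1.18+0.28)/2 = 0.73, v̄ = (1.31+0.64)/2 = 0.975 → q = 10×0.73×0.975 = 7.118 m³/s
Q = Σ q = 21.63 m³/s

21.6 m³/s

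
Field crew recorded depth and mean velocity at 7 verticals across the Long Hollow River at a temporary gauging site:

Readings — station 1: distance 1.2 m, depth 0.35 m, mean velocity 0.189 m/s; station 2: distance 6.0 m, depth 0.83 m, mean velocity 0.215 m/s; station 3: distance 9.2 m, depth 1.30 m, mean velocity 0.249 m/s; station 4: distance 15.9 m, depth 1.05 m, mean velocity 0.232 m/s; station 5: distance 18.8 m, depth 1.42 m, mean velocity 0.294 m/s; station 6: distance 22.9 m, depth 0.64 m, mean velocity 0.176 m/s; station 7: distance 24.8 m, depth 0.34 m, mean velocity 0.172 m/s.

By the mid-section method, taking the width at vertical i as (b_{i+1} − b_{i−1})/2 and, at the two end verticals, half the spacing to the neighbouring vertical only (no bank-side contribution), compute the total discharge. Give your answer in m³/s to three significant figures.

w_1 = (6.0 − 1.2)/2 = 2.4 m; q_1 = 0.189 × 0.35 × 2.4 = 0.1588 m³/s
w_2 = (9.2 − 1.2)/2 = 4 m; q_2 = 0.215 × 0.83 × 4 = 0.7138 m³/s
w_3 = (15.9 − 6.0)/2 = 4.95 m; q_3 = 0.249 × 1.30 × 4.95 = 1.602 m³/s
w_4 = (18.8 − 9.2)/2 = 4.8 m; q_4 = 0.232 × 1.05 × 4.8 = 1.169 m³/s
w_5 = (22.9 − 15.9)/2 = 3.5 m; q_5 = 0.294 × 1.42 × 3.5 = 1.461 m³/s
w_6 = (24.8 − 18.8)/2 = 3 m; q_6 = 0.176 × 0.64 × 3 = 0.3379 m³/s
w_7 = (24.8 − 22.9)/2 = 0.95 m; q_7 = 0.172 × 0.34 × 0.95 = 0.05556 m³/s
Q = Σ qᵢ = 5.499 m³/s

5.50 m³/s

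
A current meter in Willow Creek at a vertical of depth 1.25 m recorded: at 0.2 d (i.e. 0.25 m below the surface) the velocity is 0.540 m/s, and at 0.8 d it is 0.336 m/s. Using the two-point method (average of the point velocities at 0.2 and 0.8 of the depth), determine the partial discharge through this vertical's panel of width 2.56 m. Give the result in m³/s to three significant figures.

1.40 m³/s

v̄ = (0.540 + 0.336) / 2 = 0.4380 m/s
q = v̄ × d × w = 0.4380 × 1.25 × 2.56 = 1.402 m³/s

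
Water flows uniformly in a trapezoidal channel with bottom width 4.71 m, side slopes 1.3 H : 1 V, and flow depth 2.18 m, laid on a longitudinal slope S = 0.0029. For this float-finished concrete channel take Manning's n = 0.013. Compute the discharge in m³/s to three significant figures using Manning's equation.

A = (b + z·y)·y = (4.71 + 1.3×2.18)×2.18 = 16.45 m²
P = b + 2y√(1+z²) = 4.71 + 2×2.18×√(1+1.3²) = 11.86 m
R = A/P = 16.45/11.86 = 1.387 m
Q = (1/n)·A·R^(2/3)·S^(1/2) = (1/0.013) × 16.45 × 1.387^(2/3) × 0.0029^(1/2) = 84.71 m³/s

84.7 m³/s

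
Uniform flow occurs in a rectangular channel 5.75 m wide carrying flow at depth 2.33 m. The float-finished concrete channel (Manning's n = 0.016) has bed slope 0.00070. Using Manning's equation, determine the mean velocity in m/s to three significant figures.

A = b·y = 5.75 × 2.33 = 13.40 m²
P = b + 2y = 5.75 + 2×2.33 = 10.41 m
R = A/P = 13.40/10.41 = 1.287 m
Q = (1/n)·A·R^(2/3)·S^(1/2) = (1/0.016) × 13.40 × 1.287^(2/3) × 0.00070^(1/2) = 26.21 m³/s
V = Q/A = 26.21/13.40 = 1.956 m/s

1.96 m/s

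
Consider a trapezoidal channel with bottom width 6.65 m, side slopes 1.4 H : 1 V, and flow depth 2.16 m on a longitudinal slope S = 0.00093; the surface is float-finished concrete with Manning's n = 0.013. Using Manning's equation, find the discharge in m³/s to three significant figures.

A = (b + z·y)·y = (6.65 + 1.4×2.16)×2.16 = 20.90 m²
P = b + 2y√(1+z²) = 6.65 + 2×2.16×√(1+1.4²) = 14.08 m
R = A/P = 20.90/14.08 = 1.484 m
Q = (1/n)·A·R^(2/3)·S^(1/2) = (1/0.013) × 20.90 × 1.484^(2/3) × 0.00093^(1/2) = 63.77 m³/s

63.8 m³/s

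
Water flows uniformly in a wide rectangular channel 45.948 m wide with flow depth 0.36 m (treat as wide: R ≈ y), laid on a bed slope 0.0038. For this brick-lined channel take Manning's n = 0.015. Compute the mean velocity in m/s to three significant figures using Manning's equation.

2.08 m/s

A = b·y = 45.948 × 0.36 = 16.54 m²
Wide channel: R ≈ y = 0.36 m
Q = (1/n)·A·R^(2/3)·S^(1/2) = (1/0.015) × 16.54 × 0.3600^(2/3) × 0.0038^(1/2) = 34.40 m³/s
V = Q/A = 34.40/16.54 = 2.080 m/s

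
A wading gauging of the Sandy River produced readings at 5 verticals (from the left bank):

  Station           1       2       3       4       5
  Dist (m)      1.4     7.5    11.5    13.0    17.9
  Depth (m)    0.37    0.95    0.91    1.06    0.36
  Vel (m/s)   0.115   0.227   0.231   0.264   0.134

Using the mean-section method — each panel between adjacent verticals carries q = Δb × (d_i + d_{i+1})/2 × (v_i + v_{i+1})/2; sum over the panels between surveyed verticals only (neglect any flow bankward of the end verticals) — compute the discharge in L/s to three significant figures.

2600 L/s

Panel 1-2: Δb = 6.1 m, d̄ = (0.37+0.95)/2 = 0.66, v̄ = (0.115+0.227)/2 = 0.171 → q = 6.1×0.66×0.171 = 0.6884 m³/s
Panel 2-3: Δb = 4 m, d̄ = (0.95+0.91)/2 = 0.93, v̄ = (0.227+0.231)/2 = 0.229 → q = 4×0.93×0.229 = 0.8519 m³/s
Panel 3-4: Δb = 1.5 m, d̄ = (0.91+1.06)/2 = 0.985, v̄ = (0.231+0.264)/2 = 0.2475 → q = 1.5×0.985×0.2475 = 0.3657 m³/s
Panel 4-5: Δb = 4.9 m, d̄ = (1.06+0.36)/2 = 0.71, v̄ = (0.264+0.134)/2 = 0.199 → q = 4.9×0.71×0.199 = 0.6923 m³/s
Q = Σ q = 2.598 m³/s
= 2.598 × 1000 = 2598 L/s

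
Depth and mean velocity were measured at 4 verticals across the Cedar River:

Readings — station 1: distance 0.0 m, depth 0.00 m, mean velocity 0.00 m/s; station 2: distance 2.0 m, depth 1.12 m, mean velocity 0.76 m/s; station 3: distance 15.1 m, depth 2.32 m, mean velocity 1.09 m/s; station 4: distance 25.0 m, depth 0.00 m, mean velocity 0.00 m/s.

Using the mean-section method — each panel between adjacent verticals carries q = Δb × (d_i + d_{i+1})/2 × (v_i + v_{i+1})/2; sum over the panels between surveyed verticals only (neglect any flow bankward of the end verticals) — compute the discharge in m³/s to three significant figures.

27.5 m³/s

Panel 1-2: Δb = 2 m, d̄ = (0.00+1.12)/2 = 0.56, v̄ = (0.00+0.76)/2 = 0.38 → q = 2×0.56×0.38 = 0.4256 m³/s
Panel 2-3: Δb = 13.1 m, d̄ = (1.12+2.32)/2 = 1.72, v̄ = (0.76+1.09)/2 = 0.925 → q = 13.1×1.72×0.925 = 20.84 m³/s
Panel 3-4: Δb = 9.9 m, d̄ = (2.32+0.00)/2 = 1.16, v̄ = (1.09+0.00)/2 = 0.545 → q = 9.9×1.16×0.545 = 6.259 m³/s
Q = Σ q = 27.53 m³/s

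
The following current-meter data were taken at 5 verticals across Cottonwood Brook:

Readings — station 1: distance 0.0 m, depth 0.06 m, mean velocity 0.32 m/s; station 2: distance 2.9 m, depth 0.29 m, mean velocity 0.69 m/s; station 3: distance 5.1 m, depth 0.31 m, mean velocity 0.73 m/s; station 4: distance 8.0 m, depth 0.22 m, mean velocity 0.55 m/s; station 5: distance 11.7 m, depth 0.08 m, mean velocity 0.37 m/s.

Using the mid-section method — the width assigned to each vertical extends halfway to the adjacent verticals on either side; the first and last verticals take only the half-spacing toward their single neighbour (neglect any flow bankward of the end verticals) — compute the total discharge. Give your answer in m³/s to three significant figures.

1.57 m³/s

w_1 = (2.9 − 0.0)/2 = 1.45 m; q_1 = 0.32 × 0.06 × 1.45 = 0.02784 m³/s
w_2 = (5.1 − 0.0)/2 = 2.55 m; q_2 = 0.69 × 0.29 × 2.55 = 0.5103 m³/s
w_3 = (8.0 − 2.9)/2 = 2.55 m; q_3 = 0.73 × 0.31 × 2.55 = 0.5771 m³/s
w_4 = (11.7 − 5.1)/2 = 3.3 m; q_4 = 0.55 × 0.22 × 3.3 = 0.3993 m³/s
w_5 = (11.7 − 8.0)/2 = 1.85 m; q_5 = 0.37 × 0.08 × 1.85 = 0.05476 m³/s
Q = Σ qᵢ = 1.569 m³/s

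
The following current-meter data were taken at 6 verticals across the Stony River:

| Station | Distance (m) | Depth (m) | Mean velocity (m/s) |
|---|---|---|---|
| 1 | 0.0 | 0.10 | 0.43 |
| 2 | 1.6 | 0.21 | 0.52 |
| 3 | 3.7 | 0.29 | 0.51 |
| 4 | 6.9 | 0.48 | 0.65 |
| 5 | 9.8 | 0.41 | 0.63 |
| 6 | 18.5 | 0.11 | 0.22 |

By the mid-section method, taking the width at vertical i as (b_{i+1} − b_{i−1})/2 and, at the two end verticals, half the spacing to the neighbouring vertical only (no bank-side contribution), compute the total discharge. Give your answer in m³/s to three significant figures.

3.18 m³/s

w_1 = (1.6 − 0.0)/2 = 0.8 m; q_1 = 0.43 × 0.10 × 0.8 = 0.03440 m³/s
w_2 = (3.7 − 0.0)/2 = 1.85 m; q_2 = 0.52 × 0.21 × 1.85 = 0.2020 m³/s
w_3 = (6.9 − 1.6)/2 = 2.65 m; q_3 = 0.51 × 0.29 × 2.65 = 0.3919 m³/s
w_4 = (9.8 − 3.7)/2 = 3.05 m; q_4 = 0.65 × 0.48 × 3.05 = 0.9516 m³/s
w_5 = (18.5 − 6.9)/2 = 5.8 m; q_5 = 0.63 × 0.41 × 5.8 = 1.498 m³/s
w_6 = (18.5 − 9.8)/2 = 4.35 m; q_6 = 0.22 × 0.11 × 4.35 = 0.1053 m³/s
Q = Σ qᵢ = 3.183 m³/s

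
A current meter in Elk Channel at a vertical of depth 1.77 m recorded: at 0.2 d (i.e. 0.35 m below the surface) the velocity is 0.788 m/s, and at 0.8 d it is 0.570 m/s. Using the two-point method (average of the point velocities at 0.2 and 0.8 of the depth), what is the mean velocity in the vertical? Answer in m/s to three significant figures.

v̄ = (0.788 + 0.570) / 2 = 0.6790 m/s

0.679 m/s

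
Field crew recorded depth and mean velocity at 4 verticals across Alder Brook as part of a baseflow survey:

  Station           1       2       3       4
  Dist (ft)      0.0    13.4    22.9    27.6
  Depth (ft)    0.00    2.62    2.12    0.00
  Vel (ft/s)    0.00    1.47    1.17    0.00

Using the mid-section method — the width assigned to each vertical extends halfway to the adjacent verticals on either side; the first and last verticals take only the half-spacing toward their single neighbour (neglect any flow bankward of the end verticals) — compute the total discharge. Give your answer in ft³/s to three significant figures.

61.7 ft³/s

w_2 = (22.9 − 0.0)/2 = 11.45 ft; q_2 = 1.47 × 2.62 × 11.45 = 44.10 ft³/s
w_3 = (27.6 − 13.4)/2 = 7.1 ft; q_3 = 1.17 × 2.12 × 7.1 = 17.61 ft³/s
Stations 1, 4 contribute zero (depth or velocity is 0).
Q = Σ qᵢ = 61.71 ft³/s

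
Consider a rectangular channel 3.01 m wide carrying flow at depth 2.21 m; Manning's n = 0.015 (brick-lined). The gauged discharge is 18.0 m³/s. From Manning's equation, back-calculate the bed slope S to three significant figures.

A = b·y = 3.01 × 2.21 = 6.652 m²
P = b + 2y = 3.01 + 2×2.21 = 7.430 m
R = A/P = 6.652/7.430 = 0.8953 m
S = (Q·n / (1·A·R^(2/3)))² = (18.0×0.015 / (1×6.652×0.9289))² = 0.001909

0.00191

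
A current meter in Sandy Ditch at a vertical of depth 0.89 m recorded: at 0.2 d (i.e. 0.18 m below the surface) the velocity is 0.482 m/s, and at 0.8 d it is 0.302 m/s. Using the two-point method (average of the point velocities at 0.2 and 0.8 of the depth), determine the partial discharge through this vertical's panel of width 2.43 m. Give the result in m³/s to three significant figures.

v̄ = (0.482 + 0.302) / 2 = 0.3920 m/s
q = v̄ × d × w = 0.3920 × 0.89 × 2.43 = 0.8478 m³/s

0.848 m³/s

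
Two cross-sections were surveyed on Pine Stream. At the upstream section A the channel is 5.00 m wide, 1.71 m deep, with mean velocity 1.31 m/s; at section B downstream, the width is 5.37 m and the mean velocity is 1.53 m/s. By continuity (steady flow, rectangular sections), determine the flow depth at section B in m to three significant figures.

Q = A₁V₁ = (5.00×1.71) × 1.31 = 11.20 m³/s
d₂ = Q/(b₂ V₂) = 11.20/(5.37×1.53) = 1.363 m

1.36 m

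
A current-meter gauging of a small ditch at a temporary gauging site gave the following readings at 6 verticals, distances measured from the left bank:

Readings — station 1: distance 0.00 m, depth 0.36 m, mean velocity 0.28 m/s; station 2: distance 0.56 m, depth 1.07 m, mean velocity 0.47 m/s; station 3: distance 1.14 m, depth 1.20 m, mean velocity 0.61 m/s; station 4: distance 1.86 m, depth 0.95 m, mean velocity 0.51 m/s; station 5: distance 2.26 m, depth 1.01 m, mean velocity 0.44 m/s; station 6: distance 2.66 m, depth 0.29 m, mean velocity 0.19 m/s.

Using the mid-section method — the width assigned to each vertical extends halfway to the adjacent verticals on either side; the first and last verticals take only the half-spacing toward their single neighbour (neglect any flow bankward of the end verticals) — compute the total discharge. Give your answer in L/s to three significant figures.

1250 L/s

w_1 = (0.56 − 0.00)/2 = 0.28 m; q_1 = 0.28 × 0.36 × 0.28 = 0.02822 m³/s
w_2 = (1.14 − 0.00)/2 = 0.57 m; q_2 = 0.47 × 1.07 × 0.57 = 0.2867 m³/s
w_3 = (1.86 − 0.56)/2 = 0.65 m; q_3 = 0.61 × 1.20 × 0.65 = 0.4758 m³/s
w_4 = (2.26 − 1.14)/2 = 0.56 m; q_4 = 0.51 × 0.95 × 0.56 = 0.2713 m³/s
w_5 = (2.66 − 1.86)/2 = 0.4 m; q_5 = 0.44 × 1.01 × 0.4 = 0.1778 m³/s
w_6 = (2.66 − 2.26)/2 = 0.2 m; q_6 = 0.19 × 0.29 × 0.2 = 0.01102 m³/s
Q = Σ qᵢ = 1.251 m³/s
= 1.251 × 1000 = 1251 L/s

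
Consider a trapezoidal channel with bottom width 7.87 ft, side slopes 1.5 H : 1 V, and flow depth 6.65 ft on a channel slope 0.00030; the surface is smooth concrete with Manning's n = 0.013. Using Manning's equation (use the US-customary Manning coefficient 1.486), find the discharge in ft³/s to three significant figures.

565 ft³/s

A = (b + z·y)·y = (7.87 + 1.5×6.65)×6.65 = 118.7 ft²
P = b + 2y√(1+z²) = 7.87 + 2×6.65×√(1+1.5²) = 31.85 ft
R = A/P = 118.7/31.85 = 3.726 ft
Q = (1.486/n)·A·R^(2/3)·S^(1/2) = (1.486/0.013) × 118.7 × 3.726^(2/3) × 0.00030^(1/2) = 564.7 ft³/s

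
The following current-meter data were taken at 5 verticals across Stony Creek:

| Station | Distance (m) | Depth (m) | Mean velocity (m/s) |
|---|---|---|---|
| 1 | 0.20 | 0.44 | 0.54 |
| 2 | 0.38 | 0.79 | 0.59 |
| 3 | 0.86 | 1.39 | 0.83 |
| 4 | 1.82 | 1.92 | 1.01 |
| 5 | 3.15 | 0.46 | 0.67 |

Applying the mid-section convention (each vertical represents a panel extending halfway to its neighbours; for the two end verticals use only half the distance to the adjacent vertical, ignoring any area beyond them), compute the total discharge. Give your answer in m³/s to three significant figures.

w_1 = (0.38 − 0.20)/2 = 0.09 m; q_1 = 0.54 × 0.44 × 0.09 = 0.02138 m³/s
w_2 = (0.86 − 0.20)/2 = 0.33 m; q_2 = 0.59 × 0.79 × 0.33 = 0.1538 m³/s
w_3 = (1.82 − 0.38)/2 = 0.72 m; q_3 = 0.83 × 1.39 × 0.72 = 0.8307 m³/s
w_4 = (3.15 − 0.86)/2 = 1.145 m; q_4 = 1.01 × 1.92 × 1.145 = 2.220 m³/s
w_5 = (3.15 − 1.82)/2 = 0.665 m; q_5 = 0.67 × 0.46 × 0.665 = 0.2050 m³/s
Q = Σ qᵢ = 3.431 m³/s

3.43 m³/s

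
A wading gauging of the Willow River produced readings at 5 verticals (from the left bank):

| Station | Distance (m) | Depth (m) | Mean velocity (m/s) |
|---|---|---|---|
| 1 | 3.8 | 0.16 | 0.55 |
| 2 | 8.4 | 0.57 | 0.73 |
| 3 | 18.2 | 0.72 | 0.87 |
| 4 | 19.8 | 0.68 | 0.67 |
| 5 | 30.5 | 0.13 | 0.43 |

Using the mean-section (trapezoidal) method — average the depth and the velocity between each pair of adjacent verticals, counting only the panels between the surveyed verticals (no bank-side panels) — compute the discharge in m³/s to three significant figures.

9.38 m³/s

Panel 1-2: Δb = 4.6 m, d̄ = (0.16+0.57)/2 = 0.365, v̄ = (0.55+0.73)/2 = 0.64 → q = 4.6×0.365×0.64 = 1.075 m³/s
Panel 2-3: Δb = 9.8 m, d̄ = (0.57+0.72)/2 = 0.645, v̄ = (0.73+0.87)/2 = 0.8 → q = 9.8×0.645×0.8 = 5.057 m³/s
Panel 3-4: Δb = 1.6 m, d̄ = (0.72+0.68)/2 = 0.7, v̄ = (0.87+0.67)/2 = 0.77 → q = 1.6×0.7×0.77 = 0.8624 m³/s
Panel 4-5: Δb = 10.7 m, d̄ = (0.68+0.13)/2 = 0.405, v̄ = (0.67+0.43)/2 = 0.55 → q = 10.7×0.405×0.55 = 2.383 m³/s
Q = Σ q = 9.377 m³/s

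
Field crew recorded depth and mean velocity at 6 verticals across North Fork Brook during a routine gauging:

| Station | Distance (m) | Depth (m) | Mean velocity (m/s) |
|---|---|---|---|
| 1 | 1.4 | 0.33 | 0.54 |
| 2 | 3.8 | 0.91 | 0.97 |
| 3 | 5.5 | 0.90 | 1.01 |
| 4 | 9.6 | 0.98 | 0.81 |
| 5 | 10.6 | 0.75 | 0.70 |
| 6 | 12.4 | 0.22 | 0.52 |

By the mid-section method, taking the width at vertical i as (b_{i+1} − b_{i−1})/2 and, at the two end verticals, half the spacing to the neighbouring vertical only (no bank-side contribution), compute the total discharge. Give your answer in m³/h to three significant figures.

w_1 = (3.8 − 1.4)/2 = 1.2 m; q_1 = 0.54 × 0.33 × 1.2 = 0.2138 m³/s
w_2 = (5.5 − 1.4)/2 = 2.05 m; q_2 = 0.97 × 0.91 × 2.05 = 1.810 m³/s
w_3 = (9.6 − 3.8)/2 = 2.9 m; q_3 = 1.01 × 0.90 × 2.9 = 2.636 m³/s
w_4 = (10.6 − 5.5)/2 = 2.55 m; q_4 = 0.81 × 0.98 × 2.55 = 2.024 m³/s
w_5 = (12.4 − 9.6)/2 = 1.4 m; q_5 = 0.70 × 0.75 × 1.4 = 0.7350 m³/s
w_6 = (12.4 − 10.6)/2 = 0.9 m; q_6 = 0.52 × 0.22 × 0.9 = 0.1030 m³/s
Q = Σ qᵢ = 7.522 m³/s
= 7.522 × 3600 = 27080 m³/h

27100 m³/h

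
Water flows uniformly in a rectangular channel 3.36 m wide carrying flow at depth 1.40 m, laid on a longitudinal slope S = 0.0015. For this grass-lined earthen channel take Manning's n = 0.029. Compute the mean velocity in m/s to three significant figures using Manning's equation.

1.12 m/s

A = b·y = 3.36 × 1.40 = 4.704 m²
P = b + 2y = 3.36 + 2×1.40 = 6.160 m
R = A/P = 4.704/6.160 = 0.7636 m
Q = (1/n)·A·R^(2/3)·S^(1/2) = (1/0.029) × 4.704 × 0.7636^(2/3) × 0.0015^(1/2) = 5.249 m³/s
V = Q/A = 5.249/4.704 = 1.116 m/s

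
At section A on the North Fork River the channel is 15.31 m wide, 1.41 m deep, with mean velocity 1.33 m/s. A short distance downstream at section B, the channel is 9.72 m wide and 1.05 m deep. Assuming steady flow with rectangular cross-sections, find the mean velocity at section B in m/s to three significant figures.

Q = A₁V₁ = (15.31×1.41) × 1.33 = 28.71 m³/s
A₂ = 9.72 × 1.05 = 10.21 m²
V₂ = Q/A₂ = 28.71/10.21 = 2.813 m/s

2.81 m/s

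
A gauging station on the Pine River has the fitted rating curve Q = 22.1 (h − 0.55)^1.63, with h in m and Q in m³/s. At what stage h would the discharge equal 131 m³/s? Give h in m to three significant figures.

3.53 m

h − h₀ = (Q/C)^(1/b) = (131/22.1)^(1/1.63) = 2.980 m
h = 0.55 + 2.980 = 3.530 m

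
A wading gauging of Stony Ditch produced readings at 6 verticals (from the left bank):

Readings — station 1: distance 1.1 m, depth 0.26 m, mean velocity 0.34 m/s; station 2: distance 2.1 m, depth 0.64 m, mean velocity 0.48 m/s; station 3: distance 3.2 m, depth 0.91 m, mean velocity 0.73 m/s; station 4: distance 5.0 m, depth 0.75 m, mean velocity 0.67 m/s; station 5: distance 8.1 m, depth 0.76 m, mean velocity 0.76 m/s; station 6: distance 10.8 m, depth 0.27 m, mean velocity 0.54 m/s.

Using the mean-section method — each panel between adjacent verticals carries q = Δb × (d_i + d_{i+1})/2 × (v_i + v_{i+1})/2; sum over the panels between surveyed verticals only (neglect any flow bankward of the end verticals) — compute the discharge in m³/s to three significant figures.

Panel 1-2: Δb = 1 m, d̄ = (0.26+0.64)/2 = 0.45, v̄ = (0.34+0.48)/2 = 0.41 → q = 1×0.45×0.41 = 0.1845 m³/s
Panel 2-3: Δb = 1.1 m, d̄ = (0.64+0.91)/2 = 0.775, v̄ = (0.48+0.73)/2 = 0.605 → q = 1.1×0.775×0.605 = 0.5158 m³/s
Panel 3-4: Δb = 1.8 m, d̄ = (0.91+0.75)/2 = 0.83, v̄ = (0.73+0.67)/2 = 0.7 → q = 1.8×0.83×0.7 = 1.046 m³/s
Panel 4-5: Δb = 3.1 m, d̄ = (0.75+0.76)/2 = 0.755, v̄ = (0.67+0.76)/2 = 0.715 → q = 3.1×0.755×0.715 = 1.673 m³/s
Panel 5-6: Δb = 2.7 m, d̄ = (0.76+0.27)/2 = 0.515, v̄ = (0.76+0.54)/2 = 0.65 → q = 2.7×0.515×0.65 = 0.9038 m³/s
Q = Σ q = 4.323 m³/s

4.32 m³/s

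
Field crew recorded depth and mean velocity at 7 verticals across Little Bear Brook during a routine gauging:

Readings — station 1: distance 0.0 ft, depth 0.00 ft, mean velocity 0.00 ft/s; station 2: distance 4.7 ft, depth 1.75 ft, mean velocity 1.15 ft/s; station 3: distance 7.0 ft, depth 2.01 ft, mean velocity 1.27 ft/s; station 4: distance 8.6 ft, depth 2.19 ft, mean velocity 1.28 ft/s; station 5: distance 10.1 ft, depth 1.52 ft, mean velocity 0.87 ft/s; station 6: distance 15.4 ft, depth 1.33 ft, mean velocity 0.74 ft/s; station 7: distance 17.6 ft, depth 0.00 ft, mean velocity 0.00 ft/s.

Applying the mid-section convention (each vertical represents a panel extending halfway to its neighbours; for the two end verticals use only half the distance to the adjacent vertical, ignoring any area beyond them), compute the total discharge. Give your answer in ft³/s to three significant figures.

w_2 = (7.0 − 0.0)/2 = 3.5 ft; q_2 = 1.15 × 1.75 × 3.5 = 7.044 ft³/s
w_3 = (8.6 − 4.7)/2 = 1.95 ft; q_3 = 1.27 × 2.01 × 1.95 = 4.978 ft³/s
w_4 = (10.1 − 7.0)/2 = 1.55 ft; q_4 = 1.28 × 2.19 × 1.55 = 4.345 ft³/s
w_5 = (15.4 − 8.6)/2 = 3.4 ft; q_5 = 0.87 × 1.52 × 3.4 = 4.496 ft³/s
w_6 = (17.6 − 10.1)/2 = 3.75 ft; q_6 = 0.74 × 1.33 × 3.75 = 3.691 ft³/s
Stations 1, 7 contribute zero (depth or velocity is 0).
Q = Σ qᵢ = 24.55 ft³/s

24.6 ft³/s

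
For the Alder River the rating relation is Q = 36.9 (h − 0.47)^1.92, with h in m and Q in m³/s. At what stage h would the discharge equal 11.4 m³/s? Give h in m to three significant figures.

h − h₀ = (Q/C)^(1/b) = (11.4/36.9)^(1/1.92) = 0.5424 m
h = 0.47 + 0.5424 = 1.012 m

1.01 m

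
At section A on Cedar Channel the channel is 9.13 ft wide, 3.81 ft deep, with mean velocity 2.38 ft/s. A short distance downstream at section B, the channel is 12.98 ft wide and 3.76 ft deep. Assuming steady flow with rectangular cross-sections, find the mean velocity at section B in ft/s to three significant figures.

1.70 ft/s

Q = A₁V₁ = (9.13×3.81) × 2.38 = 82.79 ft³/s
A₂ = 12.98 × 3.76 = 48.80 ft²
V₂ = Q/A₂ = 82.79/48.80 = 1.696 ft/s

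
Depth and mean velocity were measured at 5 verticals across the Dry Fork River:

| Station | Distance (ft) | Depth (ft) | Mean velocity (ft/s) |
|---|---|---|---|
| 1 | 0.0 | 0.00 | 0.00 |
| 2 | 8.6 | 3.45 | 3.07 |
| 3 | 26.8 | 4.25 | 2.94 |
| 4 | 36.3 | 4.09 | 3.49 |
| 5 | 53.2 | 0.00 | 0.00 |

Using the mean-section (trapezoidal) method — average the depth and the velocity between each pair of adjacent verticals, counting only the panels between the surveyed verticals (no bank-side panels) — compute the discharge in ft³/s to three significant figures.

Panel 1-2: Δb = 8.6 ft, d̄ = (0.00+3.45)/2 = 1.725, v̄ = (0.00+3.07)/2 = 1.535 → q = 8.6×1.725×1.535 = 22.77 ft³/s
Panel 2-3: Δb = 18.2 ft, d̄ = (3.45+4.25)/2 = 3.85, v̄ = (3.07+2.94)/2 = 3.005 → q = 18.2×3.85×3.005 = 210.6 ft³/s
Panel 3-4: Δb = 9.5 ft, d̄ = (4.25+4.09)/2 = 4.17, v̄ = (2.94+3.49)/2 = 3.215 → q = 9.5×4.17×3.215 = 127.4 ft³/s
Panel 4-5: Δb = 16.9 ft, d̄ = (4.09+0.00)/2 = 2.045, v̄ = (3.49+0.00)/2 = 1.745 → q = 16.9×2.045×1.745 = 60.31 ft³/s
Q = Σ q = 421.0 ft³/s

421 ft³/s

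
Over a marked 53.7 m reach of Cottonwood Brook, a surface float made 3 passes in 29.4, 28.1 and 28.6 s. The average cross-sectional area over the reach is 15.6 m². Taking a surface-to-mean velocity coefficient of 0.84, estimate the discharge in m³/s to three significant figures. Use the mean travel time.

24.5 m³/s

t̄ = (29.4 + 28.1 + 28.6) / 3 = 28.7 s
v_surface = L / t̄ = 53.7 / 28.7 = 1.871 m/s
v_mean = 0.84 × 1.871 = 1.572 m/s
Q = A × v_mean = 15.6 × 1.572 = 24.52 m³/s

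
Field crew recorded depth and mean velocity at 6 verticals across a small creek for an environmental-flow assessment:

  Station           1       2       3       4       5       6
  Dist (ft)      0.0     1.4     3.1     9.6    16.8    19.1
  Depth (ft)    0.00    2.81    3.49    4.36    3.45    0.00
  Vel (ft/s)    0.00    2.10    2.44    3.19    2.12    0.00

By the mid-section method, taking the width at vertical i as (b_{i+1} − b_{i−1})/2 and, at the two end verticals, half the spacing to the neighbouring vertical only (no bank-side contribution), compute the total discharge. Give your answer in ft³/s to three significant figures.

174 ft³/s

w_2 = (3.1 − 0.0)/2 = 1.55 ft; q_2 = 2.10 × 2.81 × 1.55 = 9.147 ft³/s
w_3 = (9.6 − 1.4)/2 = 4.1 ft; q_3 = 2.44 × 3.49 × 4.1 = 34.91 ft³/s
w_4 = (16.8 − 3.1)/2 = 6.85 ft; q_4 = 3.19 × 4.36 × 6.85 = 95.27 ft³/s
w_5 = (19.1 − 9.6)/2 = 4.75 ft; q_5 = 2.12 × 3.45 × 4.75 = 34.74 ft³/s
Stations 1, 6 contribute zero (depth or velocity is 0).
Q = Σ qᵢ = 174.1 ft³/s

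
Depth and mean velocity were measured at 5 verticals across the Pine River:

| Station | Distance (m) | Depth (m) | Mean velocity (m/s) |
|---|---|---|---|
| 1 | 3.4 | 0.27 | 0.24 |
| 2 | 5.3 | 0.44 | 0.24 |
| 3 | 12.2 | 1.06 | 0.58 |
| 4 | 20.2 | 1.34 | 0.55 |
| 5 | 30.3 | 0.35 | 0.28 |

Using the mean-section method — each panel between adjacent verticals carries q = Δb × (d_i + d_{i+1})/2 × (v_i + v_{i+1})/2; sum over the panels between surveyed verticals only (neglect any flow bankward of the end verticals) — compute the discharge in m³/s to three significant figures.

11.2 m³/s

Panel 1-2: Δb = 1.9 m, d̄ = (0.27+0.44)/2 = 0.355, v̄ = (0.24+0.24)/2 = 0.24 → q = 1.9×0.355×0.24 = 0.1619 m³/s
Panel 2-3: Δb = 6.9 m, d̄ = (0.44+1.06)/2 = 0.75, v̄ = (0.24+0.58)/2 = 0.41 → q = 6.9×0.75×0.41 = 2.122 m³/s
Panel 3-4: Δb = 8 m, d̄ = (1.06+1.34)/2 = 1.2, v̄ = (0.58+0.55)/2 = 0.565 → q = 8×1.2×0.565 = 5.424 m³/s
Panel 4-5: Δb = 10.1 m, d̄ = (1.34+0.35)/2 = 0.845, v̄ = (0.55+0.28)/2 = 0.415 → q = 10.1×0.845×0.415 = 3.542 m³/s
Q = Σ q = 11.25 m³/s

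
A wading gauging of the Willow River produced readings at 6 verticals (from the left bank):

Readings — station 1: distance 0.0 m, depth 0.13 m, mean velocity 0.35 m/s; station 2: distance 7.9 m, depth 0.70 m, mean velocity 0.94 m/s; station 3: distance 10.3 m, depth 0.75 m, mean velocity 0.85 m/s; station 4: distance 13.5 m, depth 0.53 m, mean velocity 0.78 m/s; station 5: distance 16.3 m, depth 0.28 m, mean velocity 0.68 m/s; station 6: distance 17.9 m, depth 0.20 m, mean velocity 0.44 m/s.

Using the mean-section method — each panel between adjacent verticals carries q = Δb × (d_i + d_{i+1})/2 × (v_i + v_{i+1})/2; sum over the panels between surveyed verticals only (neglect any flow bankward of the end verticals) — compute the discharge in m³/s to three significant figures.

Panel 1-2: Δb = 7.9 m, d̄ = (0.13+0.70)/2 = 0.415, v̄ = (0.35+0.94)/2 = 0.645 → q = 7.9×0.415×0.645 = 2.115 m³/s
Panel 2-3: Δb = 2.4 m, d̄ = (0.70+0.75)/2 = 0.725, v̄ = (0.94+0.85)/2 = 0.895 → q = 2.4×0.725×0.895 = 1.557 m³/s
Panel 3-4: Δb = 3.2 m, d̄ = (0.75+0.53)/2 = 0.64, v̄ = (0.85+0.78)/2 = 0.815 → q = 3.2×0.64×0.815 = 1.669 m³/s
Panel 4-5: Δb = 2.8 m, d̄ = (0.53+0.28)/2 = 0.405, v̄ = (0.78+0.68)/2 = 0.73 → q = 2.8×0.405×0.73 = 0.8278 m³/s
Panel 5-6: Δb = 1.6 m, d̄ = (0.28+0.20)/2 = 0.24, v̄ = (0.68+0.44)/2 = 0.56 → q = 1.6×0.24×0.56 = 0.2150 m³/s
Q = Σ q = 6.384 m³/s

6.38 m³/s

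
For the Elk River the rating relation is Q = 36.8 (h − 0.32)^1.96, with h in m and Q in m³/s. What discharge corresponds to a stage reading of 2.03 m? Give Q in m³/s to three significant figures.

Q = 36.8 × (2.03 − 0.32)^1.96 = 36.8 × 1.71^1.96 = 105.3 m³/s

105 m³/s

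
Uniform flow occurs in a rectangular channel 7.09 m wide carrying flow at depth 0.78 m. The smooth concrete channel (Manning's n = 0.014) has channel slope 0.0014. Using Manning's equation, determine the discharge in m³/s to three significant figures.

11.0 m³/s

A = b·y = 7.09 × 0.78 = 5.530 m²
P = b + 2y = 7.09 + 2×0.78 = 8.650 m
R = A/P = 5.530/8.650 = 0.6393 m
Q = (1/n)·A·R^(2/3)·S^(1/2) = (1/0.014) × 5.530 × 0.6393^(2/3) × 0.0014^(1/2) = 10.97 m³/s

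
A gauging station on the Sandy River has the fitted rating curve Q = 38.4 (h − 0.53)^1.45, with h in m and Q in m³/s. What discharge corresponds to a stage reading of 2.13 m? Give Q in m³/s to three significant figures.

75.9 m³/s

Q = 38.4 × (2.13 − 0.53)^1.45 = 38.4 × 1.6^1.45 = 75.91 m³/s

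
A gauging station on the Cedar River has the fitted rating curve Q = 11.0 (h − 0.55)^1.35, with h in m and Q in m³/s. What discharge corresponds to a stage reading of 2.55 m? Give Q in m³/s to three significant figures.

28.0 m³/s

Q = 11.0 × (2.55 − 0.55)^1.35 = 11.0 × 2^1.35 = 28.04 m³/s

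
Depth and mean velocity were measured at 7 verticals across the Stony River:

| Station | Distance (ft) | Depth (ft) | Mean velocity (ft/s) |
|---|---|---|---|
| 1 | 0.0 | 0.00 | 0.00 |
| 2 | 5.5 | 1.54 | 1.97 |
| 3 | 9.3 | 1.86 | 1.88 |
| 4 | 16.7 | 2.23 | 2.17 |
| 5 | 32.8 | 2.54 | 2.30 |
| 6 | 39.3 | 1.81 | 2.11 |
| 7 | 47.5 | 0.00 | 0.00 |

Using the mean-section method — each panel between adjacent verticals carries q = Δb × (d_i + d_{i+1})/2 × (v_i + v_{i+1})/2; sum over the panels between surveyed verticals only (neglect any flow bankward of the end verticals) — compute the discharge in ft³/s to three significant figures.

172 ft³/s

Panel 1-2: Δb = 5.5 ft, d̄ = (0.00+1.54)/2 = 0.77, v̄ = (0.00+1.97)/2 = 0.985 → q = 5.5×0.77×0.985 = 4.171 ft³/s
Panel 2-3: Δb = 3.8 ft, d̄ = (1.54+1.86)/2 = 1.7, v̄ = (1.97+1.88)/2 = 1.925 → q = 3.8×1.7×1.925 = 12.44 ft³/s
Panel 3-4: Δb = 7.4 ft, d̄ = (1.86+2.23)/2 = 2.045, v̄ = (1.88+2.17)/2 = 2.025 → q = 7.4×2.045×2.025 = 30.64 ft³/s
Panel 4-5: Δb = 16.1 ft, d̄ = (2.23+2.54)/2 = 2.385, v̄ = (2.17+2.30)/2 = 2.235 → q = 16.1×2.385×2.235 = 85.82 ft³/s
Panel 5-6: Δb = 6.5 ft, d̄ = (2.54+1.81)/2 = 2.175, v̄ = (2.30+2.11)/2 = 2.205 → q = 6.5×2.175×2.205 = 31.17 ft³/s
Panel 6-7: Δb = 8.2 ft, d̄ = (1.81+0.00)/2 = 0.905, v̄ = (2.11+0.00)/2 = 1.055 → q = 8.2×0.905×1.055 = 7.829 ft³/s
Q = Σ q = 172.1 ft³/s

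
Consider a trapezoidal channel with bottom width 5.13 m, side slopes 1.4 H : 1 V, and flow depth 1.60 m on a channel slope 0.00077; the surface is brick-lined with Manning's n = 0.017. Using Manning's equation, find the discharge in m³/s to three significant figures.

A = (b + z·y)·y = (5.13 + 1.4×1.60)×1.60 = 11.79 m²
P = b + 2y√(1+z²) = 5.13 + 2×1.60×√(1+1.4²) = 10.64 m
R = A/P = 11.79/10.64 = 1.109 m
Q = (1/n)·A·R^(2/3)·S^(1/2) = (1/0.017) × 11.79 × 1.109^(2/3) × 0.00077^(1/2) = 20.62 m³/s

20.6 m³/s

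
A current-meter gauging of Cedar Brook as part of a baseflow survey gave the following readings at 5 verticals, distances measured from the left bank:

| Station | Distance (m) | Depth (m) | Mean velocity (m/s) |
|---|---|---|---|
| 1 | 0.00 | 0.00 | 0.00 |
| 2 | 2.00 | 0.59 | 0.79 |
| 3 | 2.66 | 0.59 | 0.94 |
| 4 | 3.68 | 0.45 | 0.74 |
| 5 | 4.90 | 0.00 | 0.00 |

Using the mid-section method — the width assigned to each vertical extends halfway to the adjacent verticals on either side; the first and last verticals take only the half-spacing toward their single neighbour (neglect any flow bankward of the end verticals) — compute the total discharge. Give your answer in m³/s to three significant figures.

w_2 = (2.66 − 0.00)/2 = 1.33 m; q_2 = 0.79 × 0.59 × 1.33 = 0.6199 m³/s
w_3 = (3.68 − 2.00)/2 = 0.84 m; q_3 = 0.94 × 0.59 × 0.84 = 0.4659 m³/s
w_4 = (4.90 − 2.66)/2 = 1.12 m; q_4 = 0.74 × 0.45 × 1.12 = 0.3730 m³/s
Stations 1, 5 contribute zero (depth or velocity is 0).
Q = Σ qᵢ = 1.459 m³/s

1.46 m³/s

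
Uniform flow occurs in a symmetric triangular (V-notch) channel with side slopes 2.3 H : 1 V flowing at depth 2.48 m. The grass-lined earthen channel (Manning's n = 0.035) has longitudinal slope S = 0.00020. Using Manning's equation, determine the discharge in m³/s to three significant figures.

A = z·y² = 2.3×2.48² = 14.15 m²
P = 2y√(1+z²) = 2×2.48×√(1+2.3²) = 12.44 m
R = A/P = 14.15/12.44 = 1.137 m
Q = (1/n)·A·R^(2/3)·S^(1/2) = (1/0.035) × 14.15 × 1.137^(2/3) × 0.00020^(1/2) = 6.227 m³/s

6.23 m³/s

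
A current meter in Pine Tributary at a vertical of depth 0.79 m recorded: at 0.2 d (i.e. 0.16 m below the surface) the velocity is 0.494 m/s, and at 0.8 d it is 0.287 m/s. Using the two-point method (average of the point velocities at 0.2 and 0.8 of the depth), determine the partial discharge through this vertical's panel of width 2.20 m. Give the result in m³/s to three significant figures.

0.679 m³/s

v̄ = (0.494 + 0.287) / 2 = 0.3905 m/s
q = v̄ × d × w = 0.3905 × 0.79 × 2.20 = 0.6787 m³/s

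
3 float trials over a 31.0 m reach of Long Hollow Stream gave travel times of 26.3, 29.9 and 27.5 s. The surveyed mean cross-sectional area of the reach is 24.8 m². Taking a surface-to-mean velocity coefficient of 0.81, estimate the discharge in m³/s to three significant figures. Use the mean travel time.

22.3 m³/s

t̄ = (26.3 + 29.9 + 27.5) / 3 = 27.9 s
v_surface = L / t̄ = 31.0 / 27.9 = 1.111 m/s
v_mean = 0.81 × 1.111 = 0.9000 m/s
Q = A × v_mean = 24.8 × 0.9000 = 22.32 m³/s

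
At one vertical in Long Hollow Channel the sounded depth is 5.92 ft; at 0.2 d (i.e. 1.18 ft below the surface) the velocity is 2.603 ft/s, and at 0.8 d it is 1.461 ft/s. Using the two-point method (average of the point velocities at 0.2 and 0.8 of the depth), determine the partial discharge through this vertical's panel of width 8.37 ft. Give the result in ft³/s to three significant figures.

101 ft³/s

v̄ = (2.603 + 1.461) / 2 = 2.032 ft/s
q = v̄ × d × w = 2.032 × 5.92 × 8.37 = 100.7 ft³/s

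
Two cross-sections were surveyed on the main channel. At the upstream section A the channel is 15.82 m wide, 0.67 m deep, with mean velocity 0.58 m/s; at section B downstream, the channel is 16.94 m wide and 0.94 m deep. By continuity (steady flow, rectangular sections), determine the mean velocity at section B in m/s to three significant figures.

Q = A₁V₁ = (15.82×0.67) × 0.58 = 6.148 m³/s
A₂ = 16.94 × 0.94 = 15.92 m²
V₂ = Q/A₂ = 6.148/15.92 = 0.3861 m/s

0.386 m/s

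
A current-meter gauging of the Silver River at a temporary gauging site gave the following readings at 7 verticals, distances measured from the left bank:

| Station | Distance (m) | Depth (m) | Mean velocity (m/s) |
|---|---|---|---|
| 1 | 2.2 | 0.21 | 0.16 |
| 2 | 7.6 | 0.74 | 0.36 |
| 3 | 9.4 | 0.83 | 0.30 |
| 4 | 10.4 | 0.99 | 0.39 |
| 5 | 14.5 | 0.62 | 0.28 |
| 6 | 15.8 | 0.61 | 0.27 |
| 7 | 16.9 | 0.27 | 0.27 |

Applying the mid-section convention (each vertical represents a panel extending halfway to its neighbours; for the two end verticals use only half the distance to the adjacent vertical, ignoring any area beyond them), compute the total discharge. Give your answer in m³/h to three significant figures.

w_1 = (7.6 − 2.2)/2 = 2.7 m; q_1 = 0.16 × 0.21 × 2.7 = 0.09072 m³/s
w_2 = (9.4 − 2.2)/2 = 3.6 m; q_2 = 0.36 × 0.74 × 3.6 = 0.9590 m³/s
w_3 = (10.4 − 7.6)/2 = 1.4 m; q_3 = 0.30 × 0.83 × 1.4 = 0.3486 m³/s
w_4 = (14.5 − 9.4)/2 = 2.55 m; q_4 = 0.39 × 0.99 × 2.55 = 0.9846 m³/s
w_5 = (15.8 − 10.4)/2 = 2.7 m; q_5 = 0.28 × 0.62 × 2.7 = 0.4687 m³/s
w_6 = (16.9 − 14.5)/2 = 1.2 m; q_6 = 0.27 × 0.61 × 1.2 = 0.1976 m³/s
w_7 = (16.9 − 15.8)/2 = 0.55 m; q_7 = 0.27 × 0.27 × 0.55 = 0.04010 m³/s
Q = Σ qᵢ = 3.089 m³/s
= 3.089 × 3600 = 11120 m³/h

11100 m³/h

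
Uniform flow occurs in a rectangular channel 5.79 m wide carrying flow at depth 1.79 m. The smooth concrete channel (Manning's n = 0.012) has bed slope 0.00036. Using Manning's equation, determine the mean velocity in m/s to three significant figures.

1.69 m/s

A = b·y = 5.79 × 1.79 = 10.36 m²
P = b + 2y = 5.79 + 2×1.79 = 9.370 m
R = A/P = 10.36/9.370 = 1.106 m
Q = (1/n)·A·R^(2/3)·S^(1/2) = (1/0.012) × 10.36 × 1.106^(2/3) × 0.00036^(1/2) = 17.53 m³/s
V = Q/A = 17.53/10.36 = 1.691 m/s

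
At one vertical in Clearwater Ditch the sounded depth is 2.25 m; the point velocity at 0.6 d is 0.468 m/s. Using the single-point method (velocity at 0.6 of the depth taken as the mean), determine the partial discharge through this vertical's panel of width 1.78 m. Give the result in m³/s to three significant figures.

1.87 m³/s

v̄ = v₀.₆ = 0.468 m/s
q = v̄ × d × w = 0.4680 × 2.25 × 1.78 = 1.874 m³/s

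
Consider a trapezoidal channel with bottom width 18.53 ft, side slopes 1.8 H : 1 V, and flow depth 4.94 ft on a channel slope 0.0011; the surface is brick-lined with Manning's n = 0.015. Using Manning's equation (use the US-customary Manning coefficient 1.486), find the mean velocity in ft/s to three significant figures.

7.55 ft/s

A = (b + z·y)·y = (18.53 + 1.8×4.94)×4.94 = 135.5 ft²
P = b + 2y√(1+z²) = 18.53 + 2×4.94×√(1+1.8²) = 38.87 ft
R = A/P = 135.5/38.87 = 3.485 ft
Q = (1.486/n)·A·R^(2/3)·S^(1/2) = (1.486/0.015) × 135.5 × 3.485^(2/3) × 0.0011^(1/2) = 1023 ft³/s
V = Q/A = 1023/135.5 = 7.552 ft/s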